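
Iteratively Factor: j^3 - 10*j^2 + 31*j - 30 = (j - 5)*(j^2 - 5*j + 6) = (j - 5)*(j - 2)*(j - 3)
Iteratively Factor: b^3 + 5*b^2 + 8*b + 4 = (b + 1)*(b^2 + 4*b + 4) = (b + 1)*(b + 2)*(b + 2)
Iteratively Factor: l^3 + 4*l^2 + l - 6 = (l + 3)*(l^2 + l - 2) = (l - 1)*(l + 3)*(l + 2)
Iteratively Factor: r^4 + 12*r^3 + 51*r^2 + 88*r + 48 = (r + 4)*(r^3 + 8*r^2 + 19*r + 12) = (r + 3)*(r + 4)*(r^2 + 5*r + 4) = (r + 1)*(r + 3)*(r + 4)*(r + 4)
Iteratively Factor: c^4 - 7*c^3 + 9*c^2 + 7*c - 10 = (c - 5)*(c^3 - 2*c^2 - c + 2) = (c - 5)*(c - 1)*(c^2 - c - 2) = (c - 5)*(c - 2)*(c - 1)*(c + 1)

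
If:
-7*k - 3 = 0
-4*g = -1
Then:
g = 1/4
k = -3/7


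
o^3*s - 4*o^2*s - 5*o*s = o*(o - 5)*(o*s + s)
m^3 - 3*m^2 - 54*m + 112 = (m - 8)*(m - 2)*(m + 7)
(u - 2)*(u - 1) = u^2 - 3*u + 2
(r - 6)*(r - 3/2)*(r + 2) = r^3 - 11*r^2/2 - 6*r + 18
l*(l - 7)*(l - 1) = l^3 - 8*l^2 + 7*l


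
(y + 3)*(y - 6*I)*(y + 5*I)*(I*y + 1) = I*y^4 + 2*y^3 + 3*I*y^3 + 6*y^2 + 29*I*y^2 + 30*y + 87*I*y + 90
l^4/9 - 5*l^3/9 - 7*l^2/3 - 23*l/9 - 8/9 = (l/3 + 1/3)^2*(l - 8)*(l + 1)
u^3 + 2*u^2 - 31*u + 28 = (u - 4)*(u - 1)*(u + 7)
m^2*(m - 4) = m^3 - 4*m^2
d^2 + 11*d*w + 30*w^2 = (d + 5*w)*(d + 6*w)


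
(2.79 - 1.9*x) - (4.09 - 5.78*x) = 3.88*x - 1.3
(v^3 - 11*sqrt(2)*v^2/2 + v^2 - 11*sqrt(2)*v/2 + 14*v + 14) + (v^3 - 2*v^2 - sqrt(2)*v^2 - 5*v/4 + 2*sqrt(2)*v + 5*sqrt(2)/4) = 2*v^3 - 13*sqrt(2)*v^2/2 - v^2 - 7*sqrt(2)*v/2 + 51*v/4 + 5*sqrt(2)/4 + 14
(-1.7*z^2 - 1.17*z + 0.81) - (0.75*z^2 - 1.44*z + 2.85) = -2.45*z^2 + 0.27*z - 2.04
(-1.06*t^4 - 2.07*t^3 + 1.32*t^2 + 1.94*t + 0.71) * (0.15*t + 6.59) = -0.159*t^5 - 7.2959*t^4 - 13.4433*t^3 + 8.9898*t^2 + 12.8911*t + 4.6789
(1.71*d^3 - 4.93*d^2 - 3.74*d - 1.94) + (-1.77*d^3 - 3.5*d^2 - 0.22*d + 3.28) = -0.0600000000000001*d^3 - 8.43*d^2 - 3.96*d + 1.34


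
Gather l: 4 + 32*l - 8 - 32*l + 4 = 0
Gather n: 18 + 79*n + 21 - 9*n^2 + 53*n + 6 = -9*n^2 + 132*n + 45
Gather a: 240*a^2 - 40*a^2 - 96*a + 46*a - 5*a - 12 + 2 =200*a^2 - 55*a - 10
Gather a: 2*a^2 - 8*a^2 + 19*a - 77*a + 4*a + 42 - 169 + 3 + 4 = -6*a^2 - 54*a - 120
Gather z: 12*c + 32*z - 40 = 12*c + 32*z - 40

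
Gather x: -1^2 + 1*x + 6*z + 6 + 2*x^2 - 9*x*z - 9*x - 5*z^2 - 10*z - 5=2*x^2 + x*(-9*z - 8) - 5*z^2 - 4*z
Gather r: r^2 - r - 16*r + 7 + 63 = r^2 - 17*r + 70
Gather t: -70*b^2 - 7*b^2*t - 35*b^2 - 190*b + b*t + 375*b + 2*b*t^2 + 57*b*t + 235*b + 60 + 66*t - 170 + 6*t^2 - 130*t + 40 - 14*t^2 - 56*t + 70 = -105*b^2 + 420*b + t^2*(2*b - 8) + t*(-7*b^2 + 58*b - 120)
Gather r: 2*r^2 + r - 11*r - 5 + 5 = 2*r^2 - 10*r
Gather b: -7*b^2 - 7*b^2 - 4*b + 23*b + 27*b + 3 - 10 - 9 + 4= -14*b^2 + 46*b - 12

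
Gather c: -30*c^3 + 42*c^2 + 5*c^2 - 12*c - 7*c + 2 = -30*c^3 + 47*c^2 - 19*c + 2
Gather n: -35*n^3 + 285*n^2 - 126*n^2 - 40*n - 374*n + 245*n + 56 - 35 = -35*n^3 + 159*n^2 - 169*n + 21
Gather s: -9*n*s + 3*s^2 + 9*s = 3*s^2 + s*(9 - 9*n)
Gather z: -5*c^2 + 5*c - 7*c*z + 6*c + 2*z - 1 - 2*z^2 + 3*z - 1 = -5*c^2 + 11*c - 2*z^2 + z*(5 - 7*c) - 2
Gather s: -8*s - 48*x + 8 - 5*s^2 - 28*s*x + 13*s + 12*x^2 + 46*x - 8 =-5*s^2 + s*(5 - 28*x) + 12*x^2 - 2*x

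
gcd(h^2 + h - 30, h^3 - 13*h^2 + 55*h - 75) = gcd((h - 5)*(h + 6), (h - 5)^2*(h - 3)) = h - 5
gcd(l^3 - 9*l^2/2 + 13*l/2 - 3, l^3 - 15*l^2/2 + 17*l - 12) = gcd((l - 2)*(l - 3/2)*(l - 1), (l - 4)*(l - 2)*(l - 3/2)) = l^2 - 7*l/2 + 3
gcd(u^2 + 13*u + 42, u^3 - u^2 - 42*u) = u + 6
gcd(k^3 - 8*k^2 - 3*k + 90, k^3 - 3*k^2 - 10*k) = k - 5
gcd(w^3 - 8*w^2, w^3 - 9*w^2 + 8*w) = w^2 - 8*w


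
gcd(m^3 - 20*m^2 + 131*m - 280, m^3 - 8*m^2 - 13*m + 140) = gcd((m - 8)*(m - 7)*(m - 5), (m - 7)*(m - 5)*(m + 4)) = m^2 - 12*m + 35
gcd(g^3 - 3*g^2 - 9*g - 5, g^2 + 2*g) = 1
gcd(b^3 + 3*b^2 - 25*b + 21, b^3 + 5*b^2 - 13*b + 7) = b^2 + 6*b - 7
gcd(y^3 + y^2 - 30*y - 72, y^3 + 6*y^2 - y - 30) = y + 3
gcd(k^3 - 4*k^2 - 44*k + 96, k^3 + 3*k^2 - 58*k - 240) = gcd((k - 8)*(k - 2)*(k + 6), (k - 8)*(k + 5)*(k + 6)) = k^2 - 2*k - 48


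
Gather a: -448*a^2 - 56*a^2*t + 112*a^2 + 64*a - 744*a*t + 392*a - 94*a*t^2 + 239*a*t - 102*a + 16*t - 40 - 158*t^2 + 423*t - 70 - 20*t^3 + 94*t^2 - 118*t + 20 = a^2*(-56*t - 336) + a*(-94*t^2 - 505*t + 354) - 20*t^3 - 64*t^2 + 321*t - 90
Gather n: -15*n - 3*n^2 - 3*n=-3*n^2 - 18*n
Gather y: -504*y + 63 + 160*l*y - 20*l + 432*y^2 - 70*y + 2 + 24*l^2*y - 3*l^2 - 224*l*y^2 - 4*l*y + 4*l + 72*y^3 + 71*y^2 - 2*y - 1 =-3*l^2 - 16*l + 72*y^3 + y^2*(503 - 224*l) + y*(24*l^2 + 156*l - 576) + 64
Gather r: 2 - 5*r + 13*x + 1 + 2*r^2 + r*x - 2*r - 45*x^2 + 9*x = 2*r^2 + r*(x - 7) - 45*x^2 + 22*x + 3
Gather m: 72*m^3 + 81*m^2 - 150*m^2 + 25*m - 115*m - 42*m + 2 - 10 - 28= 72*m^3 - 69*m^2 - 132*m - 36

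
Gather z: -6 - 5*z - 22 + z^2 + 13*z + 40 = z^2 + 8*z + 12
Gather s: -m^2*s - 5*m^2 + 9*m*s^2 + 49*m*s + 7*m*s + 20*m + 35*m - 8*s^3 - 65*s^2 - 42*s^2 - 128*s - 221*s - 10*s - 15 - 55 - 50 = -5*m^2 + 55*m - 8*s^3 + s^2*(9*m - 107) + s*(-m^2 + 56*m - 359) - 120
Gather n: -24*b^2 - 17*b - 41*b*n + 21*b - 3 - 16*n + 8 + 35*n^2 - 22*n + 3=-24*b^2 + 4*b + 35*n^2 + n*(-41*b - 38) + 8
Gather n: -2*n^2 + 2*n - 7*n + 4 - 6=-2*n^2 - 5*n - 2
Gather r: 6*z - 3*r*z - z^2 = -3*r*z - z^2 + 6*z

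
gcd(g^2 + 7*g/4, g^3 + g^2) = g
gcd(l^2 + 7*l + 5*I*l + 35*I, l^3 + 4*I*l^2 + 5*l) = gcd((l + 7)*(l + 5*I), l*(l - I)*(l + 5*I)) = l + 5*I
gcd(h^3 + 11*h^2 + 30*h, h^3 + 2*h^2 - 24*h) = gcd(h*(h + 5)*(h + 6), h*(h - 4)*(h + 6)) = h^2 + 6*h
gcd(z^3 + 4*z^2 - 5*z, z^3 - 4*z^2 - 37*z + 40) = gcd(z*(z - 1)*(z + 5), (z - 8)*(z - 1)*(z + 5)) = z^2 + 4*z - 5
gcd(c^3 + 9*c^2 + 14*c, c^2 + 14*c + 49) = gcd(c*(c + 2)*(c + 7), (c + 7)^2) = c + 7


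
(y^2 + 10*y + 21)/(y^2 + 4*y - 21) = (y + 3)/(y - 3)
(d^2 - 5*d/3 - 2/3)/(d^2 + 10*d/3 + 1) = (d - 2)/(d + 3)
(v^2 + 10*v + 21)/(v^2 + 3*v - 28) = (v + 3)/(v - 4)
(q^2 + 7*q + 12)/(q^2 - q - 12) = (q + 4)/(q - 4)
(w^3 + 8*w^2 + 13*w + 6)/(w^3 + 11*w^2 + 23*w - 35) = (w^3 + 8*w^2 + 13*w + 6)/(w^3 + 11*w^2 + 23*w - 35)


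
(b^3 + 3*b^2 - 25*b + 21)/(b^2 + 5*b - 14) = (b^2 - 4*b + 3)/(b - 2)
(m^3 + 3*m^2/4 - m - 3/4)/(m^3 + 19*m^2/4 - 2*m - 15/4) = (m + 1)/(m + 5)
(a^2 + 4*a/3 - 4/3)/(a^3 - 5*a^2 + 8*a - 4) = (3*a^2 + 4*a - 4)/(3*(a^3 - 5*a^2 + 8*a - 4))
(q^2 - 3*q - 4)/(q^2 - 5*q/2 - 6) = 2*(q + 1)/(2*q + 3)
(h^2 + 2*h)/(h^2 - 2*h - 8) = h/(h - 4)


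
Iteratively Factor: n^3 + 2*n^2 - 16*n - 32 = (n + 2)*(n^2 - 16) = (n + 2)*(n + 4)*(n - 4)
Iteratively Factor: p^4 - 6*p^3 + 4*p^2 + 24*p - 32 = (p - 2)*(p^3 - 4*p^2 - 4*p + 16) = (p - 2)^2*(p^2 - 2*p - 8) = (p - 2)^2*(p + 2)*(p - 4)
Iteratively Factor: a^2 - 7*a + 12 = (a - 3)*(a - 4)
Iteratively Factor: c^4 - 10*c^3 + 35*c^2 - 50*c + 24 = (c - 4)*(c^3 - 6*c^2 + 11*c - 6) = (c - 4)*(c - 2)*(c^2 - 4*c + 3) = (c - 4)*(c - 2)*(c - 1)*(c - 3)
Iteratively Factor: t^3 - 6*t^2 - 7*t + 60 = (t - 4)*(t^2 - 2*t - 15) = (t - 4)*(t + 3)*(t - 5)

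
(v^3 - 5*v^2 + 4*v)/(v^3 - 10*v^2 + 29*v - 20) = v/(v - 5)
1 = 1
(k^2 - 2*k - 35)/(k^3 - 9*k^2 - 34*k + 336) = (k + 5)/(k^2 - 2*k - 48)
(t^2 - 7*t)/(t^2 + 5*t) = (t - 7)/(t + 5)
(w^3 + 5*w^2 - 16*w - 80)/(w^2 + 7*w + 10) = (w^2 - 16)/(w + 2)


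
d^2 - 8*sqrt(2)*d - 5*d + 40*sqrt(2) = (d - 5)*(d - 8*sqrt(2))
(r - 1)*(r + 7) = r^2 + 6*r - 7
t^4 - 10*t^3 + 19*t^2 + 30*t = t*(t - 6)*(t - 5)*(t + 1)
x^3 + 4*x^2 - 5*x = x*(x - 1)*(x + 5)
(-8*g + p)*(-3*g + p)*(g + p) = 24*g^3 + 13*g^2*p - 10*g*p^2 + p^3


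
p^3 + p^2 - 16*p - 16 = (p - 4)*(p + 1)*(p + 4)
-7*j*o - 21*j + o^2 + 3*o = (-7*j + o)*(o + 3)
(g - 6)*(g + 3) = g^2 - 3*g - 18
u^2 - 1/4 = (u - 1/2)*(u + 1/2)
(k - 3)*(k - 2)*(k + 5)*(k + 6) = k^4 + 6*k^3 - 19*k^2 - 84*k + 180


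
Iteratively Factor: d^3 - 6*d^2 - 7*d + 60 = (d + 3)*(d^2 - 9*d + 20) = (d - 4)*(d + 3)*(d - 5)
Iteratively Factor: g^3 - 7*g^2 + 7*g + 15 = (g - 3)*(g^2 - 4*g - 5) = (g - 5)*(g - 3)*(g + 1)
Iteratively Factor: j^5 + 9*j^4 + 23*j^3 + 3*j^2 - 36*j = (j - 1)*(j^4 + 10*j^3 + 33*j^2 + 36*j) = j*(j - 1)*(j^3 + 10*j^2 + 33*j + 36) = j*(j - 1)*(j + 3)*(j^2 + 7*j + 12) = j*(j - 1)*(j + 3)*(j + 4)*(j + 3)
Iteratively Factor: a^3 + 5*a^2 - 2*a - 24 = (a + 3)*(a^2 + 2*a - 8) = (a + 3)*(a + 4)*(a - 2)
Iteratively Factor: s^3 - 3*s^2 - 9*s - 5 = (s + 1)*(s^2 - 4*s - 5) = (s - 5)*(s + 1)*(s + 1)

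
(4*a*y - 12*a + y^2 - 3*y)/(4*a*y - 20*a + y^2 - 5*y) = (y - 3)/(y - 5)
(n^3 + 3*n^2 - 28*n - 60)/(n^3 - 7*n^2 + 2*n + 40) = (n + 6)/(n - 4)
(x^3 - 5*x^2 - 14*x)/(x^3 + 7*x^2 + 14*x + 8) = x*(x - 7)/(x^2 + 5*x + 4)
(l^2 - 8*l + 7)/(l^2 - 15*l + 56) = (l - 1)/(l - 8)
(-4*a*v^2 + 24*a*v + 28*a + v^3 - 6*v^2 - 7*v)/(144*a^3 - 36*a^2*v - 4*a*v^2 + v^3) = (v^2 - 6*v - 7)/(-36*a^2 + v^2)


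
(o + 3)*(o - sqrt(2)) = o^2 - sqrt(2)*o + 3*o - 3*sqrt(2)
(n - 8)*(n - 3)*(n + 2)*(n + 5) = n^4 - 4*n^3 - 43*n^2 + 58*n + 240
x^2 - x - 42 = (x - 7)*(x + 6)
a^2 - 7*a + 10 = (a - 5)*(a - 2)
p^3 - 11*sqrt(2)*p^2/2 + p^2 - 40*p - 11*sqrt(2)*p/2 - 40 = (p + 1)*(p - 8*sqrt(2))*(p + 5*sqrt(2)/2)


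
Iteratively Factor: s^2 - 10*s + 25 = (s - 5)*(s - 5)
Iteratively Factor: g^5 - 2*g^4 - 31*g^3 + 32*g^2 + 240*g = (g)*(g^4 - 2*g^3 - 31*g^2 + 32*g + 240) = g*(g + 3)*(g^3 - 5*g^2 - 16*g + 80) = g*(g + 3)*(g + 4)*(g^2 - 9*g + 20) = g*(g - 5)*(g + 3)*(g + 4)*(g - 4)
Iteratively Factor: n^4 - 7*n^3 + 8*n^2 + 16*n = (n - 4)*(n^3 - 3*n^2 - 4*n) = (n - 4)^2*(n^2 + n) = n*(n - 4)^2*(n + 1)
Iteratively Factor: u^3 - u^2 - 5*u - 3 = (u + 1)*(u^2 - 2*u - 3) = (u + 1)^2*(u - 3)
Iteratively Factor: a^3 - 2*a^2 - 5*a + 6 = (a + 2)*(a^2 - 4*a + 3) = (a - 1)*(a + 2)*(a - 3)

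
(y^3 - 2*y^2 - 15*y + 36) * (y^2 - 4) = y^5 - 2*y^4 - 19*y^3 + 44*y^2 + 60*y - 144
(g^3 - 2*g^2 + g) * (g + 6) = g^4 + 4*g^3 - 11*g^2 + 6*g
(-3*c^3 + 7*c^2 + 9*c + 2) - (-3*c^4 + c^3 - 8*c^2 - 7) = 3*c^4 - 4*c^3 + 15*c^2 + 9*c + 9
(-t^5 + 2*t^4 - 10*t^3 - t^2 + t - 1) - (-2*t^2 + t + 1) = -t^5 + 2*t^4 - 10*t^3 + t^2 - 2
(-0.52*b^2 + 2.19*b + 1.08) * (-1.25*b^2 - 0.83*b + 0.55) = 0.65*b^4 - 2.3059*b^3 - 3.4537*b^2 + 0.3081*b + 0.594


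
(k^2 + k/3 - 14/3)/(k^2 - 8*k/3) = (3*k^2 + k - 14)/(k*(3*k - 8))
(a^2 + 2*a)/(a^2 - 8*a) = (a + 2)/(a - 8)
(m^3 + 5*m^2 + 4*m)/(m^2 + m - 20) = m*(m^2 + 5*m + 4)/(m^2 + m - 20)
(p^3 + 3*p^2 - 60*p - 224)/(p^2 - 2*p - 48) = (p^2 + 11*p + 28)/(p + 6)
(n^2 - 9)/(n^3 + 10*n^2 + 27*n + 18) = (n - 3)/(n^2 + 7*n + 6)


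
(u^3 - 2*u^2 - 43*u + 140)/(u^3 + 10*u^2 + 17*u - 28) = (u^2 - 9*u + 20)/(u^2 + 3*u - 4)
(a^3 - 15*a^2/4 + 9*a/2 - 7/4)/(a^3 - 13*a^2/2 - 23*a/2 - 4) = (-4*a^3 + 15*a^2 - 18*a + 7)/(2*(-2*a^3 + 13*a^2 + 23*a + 8))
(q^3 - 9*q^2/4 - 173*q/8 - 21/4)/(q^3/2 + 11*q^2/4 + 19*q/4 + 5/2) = (8*q^3 - 18*q^2 - 173*q - 42)/(2*(2*q^3 + 11*q^2 + 19*q + 10))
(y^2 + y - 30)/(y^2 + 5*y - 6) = (y - 5)/(y - 1)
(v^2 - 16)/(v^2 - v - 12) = (v + 4)/(v + 3)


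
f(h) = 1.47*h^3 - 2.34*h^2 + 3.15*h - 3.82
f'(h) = 4.41*h^2 - 4.68*h + 3.15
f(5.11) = 147.32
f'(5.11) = 94.39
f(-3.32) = -93.86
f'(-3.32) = 67.30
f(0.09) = -3.55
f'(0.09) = 2.76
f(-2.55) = -51.44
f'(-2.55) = 43.76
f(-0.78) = -8.40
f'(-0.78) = 9.48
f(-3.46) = -103.62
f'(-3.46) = 72.14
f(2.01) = 4.99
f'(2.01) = 11.56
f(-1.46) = -17.98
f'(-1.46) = 19.38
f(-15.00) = -5538.82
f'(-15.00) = 1065.60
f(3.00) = 24.26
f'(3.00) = 28.80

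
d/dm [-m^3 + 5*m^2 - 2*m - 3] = -3*m^2 + 10*m - 2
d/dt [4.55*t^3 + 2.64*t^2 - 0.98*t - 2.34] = 13.65*t^2 + 5.28*t - 0.98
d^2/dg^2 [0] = 0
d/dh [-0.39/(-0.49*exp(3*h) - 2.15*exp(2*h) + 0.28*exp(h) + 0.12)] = (-0.5733*exp(2*h) - 1.677*exp(h) + 0.1092)*exp(h)/(0.49*exp(3*h) + 2.15*exp(2*h) - 0.28*exp(h) - 0.12)^2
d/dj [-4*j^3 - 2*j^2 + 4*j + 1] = -12*j^2 - 4*j + 4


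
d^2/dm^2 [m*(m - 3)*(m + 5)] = 6*m + 4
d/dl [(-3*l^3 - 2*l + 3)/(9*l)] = (-2*l^3 - 1)/(3*l^2)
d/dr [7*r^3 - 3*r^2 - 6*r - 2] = 21*r^2 - 6*r - 6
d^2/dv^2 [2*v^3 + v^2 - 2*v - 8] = 12*v + 2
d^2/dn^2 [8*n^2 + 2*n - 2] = 16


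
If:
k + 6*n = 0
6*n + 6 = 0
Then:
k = 6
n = -1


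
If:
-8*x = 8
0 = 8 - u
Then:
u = 8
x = -1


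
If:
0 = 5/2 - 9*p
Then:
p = 5/18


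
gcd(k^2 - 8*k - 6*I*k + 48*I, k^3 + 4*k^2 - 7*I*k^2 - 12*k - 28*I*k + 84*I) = 1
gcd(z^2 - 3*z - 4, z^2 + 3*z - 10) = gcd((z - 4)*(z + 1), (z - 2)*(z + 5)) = 1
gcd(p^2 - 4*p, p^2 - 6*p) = p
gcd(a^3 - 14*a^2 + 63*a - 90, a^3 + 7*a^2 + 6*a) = 1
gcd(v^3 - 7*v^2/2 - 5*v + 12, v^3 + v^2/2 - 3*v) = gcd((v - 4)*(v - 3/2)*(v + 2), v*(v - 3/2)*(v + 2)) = v^2 + v/2 - 3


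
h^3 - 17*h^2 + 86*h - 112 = (h - 8)*(h - 7)*(h - 2)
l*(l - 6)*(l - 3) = l^3 - 9*l^2 + 18*l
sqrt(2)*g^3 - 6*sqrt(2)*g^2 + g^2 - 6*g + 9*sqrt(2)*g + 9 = (g - 3)^2*(sqrt(2)*g + 1)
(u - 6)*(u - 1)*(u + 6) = u^3 - u^2 - 36*u + 36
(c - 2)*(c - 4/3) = c^2 - 10*c/3 + 8/3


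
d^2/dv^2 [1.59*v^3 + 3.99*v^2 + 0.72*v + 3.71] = 9.54*v + 7.98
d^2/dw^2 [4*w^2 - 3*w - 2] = 8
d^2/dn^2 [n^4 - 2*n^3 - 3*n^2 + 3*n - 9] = 12*n^2 - 12*n - 6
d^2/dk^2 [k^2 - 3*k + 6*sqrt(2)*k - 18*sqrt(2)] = 2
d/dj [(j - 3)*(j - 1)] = 2*j - 4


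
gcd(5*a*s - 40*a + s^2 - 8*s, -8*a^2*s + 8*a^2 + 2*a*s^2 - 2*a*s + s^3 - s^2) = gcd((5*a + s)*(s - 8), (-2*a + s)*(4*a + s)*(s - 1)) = 1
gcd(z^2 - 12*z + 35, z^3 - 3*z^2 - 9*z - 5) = z - 5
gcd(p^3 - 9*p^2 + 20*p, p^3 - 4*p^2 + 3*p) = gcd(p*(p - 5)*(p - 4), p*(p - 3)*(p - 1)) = p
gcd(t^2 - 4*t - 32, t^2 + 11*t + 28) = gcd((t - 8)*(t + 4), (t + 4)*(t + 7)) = t + 4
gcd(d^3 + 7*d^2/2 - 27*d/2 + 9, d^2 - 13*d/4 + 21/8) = d - 3/2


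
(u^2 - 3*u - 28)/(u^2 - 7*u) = (u + 4)/u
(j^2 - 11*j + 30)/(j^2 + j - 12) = (j^2 - 11*j + 30)/(j^2 + j - 12)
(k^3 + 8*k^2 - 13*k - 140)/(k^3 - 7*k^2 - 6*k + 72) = (k^2 + 12*k + 35)/(k^2 - 3*k - 18)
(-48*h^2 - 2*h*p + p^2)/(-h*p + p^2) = (48*h^2 + 2*h*p - p^2)/(p*(h - p))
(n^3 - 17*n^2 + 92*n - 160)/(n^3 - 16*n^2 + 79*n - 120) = (n - 4)/(n - 3)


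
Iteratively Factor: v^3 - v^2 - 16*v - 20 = (v - 5)*(v^2 + 4*v + 4) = (v - 5)*(v + 2)*(v + 2)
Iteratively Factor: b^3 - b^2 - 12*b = (b - 4)*(b^2 + 3*b) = b*(b - 4)*(b + 3)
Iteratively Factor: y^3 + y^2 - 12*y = (y - 3)*(y^2 + 4*y) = y*(y - 3)*(y + 4)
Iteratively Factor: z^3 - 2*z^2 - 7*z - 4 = (z - 4)*(z^2 + 2*z + 1) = (z - 4)*(z + 1)*(z + 1)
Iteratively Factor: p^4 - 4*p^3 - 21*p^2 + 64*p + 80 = (p + 1)*(p^3 - 5*p^2 - 16*p + 80) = (p + 1)*(p + 4)*(p^2 - 9*p + 20) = (p - 4)*(p + 1)*(p + 4)*(p - 5)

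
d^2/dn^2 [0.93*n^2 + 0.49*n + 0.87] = 1.86000000000000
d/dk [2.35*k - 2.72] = 2.35000000000000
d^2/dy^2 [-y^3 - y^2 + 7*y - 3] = -6*y - 2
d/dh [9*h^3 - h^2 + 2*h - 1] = 27*h^2 - 2*h + 2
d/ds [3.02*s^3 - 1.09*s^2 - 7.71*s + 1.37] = 9.06*s^2 - 2.18*s - 7.71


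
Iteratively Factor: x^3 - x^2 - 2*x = (x)*(x^2 - x - 2) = x*(x + 1)*(x - 2)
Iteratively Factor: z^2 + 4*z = (z + 4)*(z)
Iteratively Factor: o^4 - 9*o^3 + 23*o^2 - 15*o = (o - 3)*(o^3 - 6*o^2 + 5*o) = (o - 3)*(o - 1)*(o^2 - 5*o) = o*(o - 3)*(o - 1)*(o - 5)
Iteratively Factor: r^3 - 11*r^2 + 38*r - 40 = (r - 4)*(r^2 - 7*r + 10) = (r - 4)*(r - 2)*(r - 5)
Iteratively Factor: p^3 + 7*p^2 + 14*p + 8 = (p + 4)*(p^2 + 3*p + 2) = (p + 1)*(p + 4)*(p + 2)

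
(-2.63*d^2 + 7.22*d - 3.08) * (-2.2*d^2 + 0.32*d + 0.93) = 5.786*d^4 - 16.7256*d^3 + 6.6405*d^2 + 5.729*d - 2.8644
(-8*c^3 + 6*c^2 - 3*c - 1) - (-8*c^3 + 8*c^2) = -2*c^2 - 3*c - 1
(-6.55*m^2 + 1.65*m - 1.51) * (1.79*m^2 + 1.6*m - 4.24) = -11.7245*m^4 - 7.5265*m^3 + 27.7091*m^2 - 9.412*m + 6.4024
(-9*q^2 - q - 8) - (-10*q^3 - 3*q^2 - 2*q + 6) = 10*q^3 - 6*q^2 + q - 14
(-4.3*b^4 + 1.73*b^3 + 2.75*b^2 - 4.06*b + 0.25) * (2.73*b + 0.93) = -11.739*b^5 + 0.7239*b^4 + 9.1164*b^3 - 8.5263*b^2 - 3.0933*b + 0.2325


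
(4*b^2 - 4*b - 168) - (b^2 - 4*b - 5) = 3*b^2 - 163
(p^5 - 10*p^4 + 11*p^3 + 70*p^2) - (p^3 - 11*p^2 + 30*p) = p^5 - 10*p^4 + 10*p^3 + 81*p^2 - 30*p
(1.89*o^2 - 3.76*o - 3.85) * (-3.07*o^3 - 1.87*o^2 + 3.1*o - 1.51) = -5.8023*o^5 + 8.0089*o^4 + 24.7097*o^3 - 7.3104*o^2 - 6.2574*o + 5.8135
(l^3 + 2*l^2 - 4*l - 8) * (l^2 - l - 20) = l^5 + l^4 - 26*l^3 - 44*l^2 + 88*l + 160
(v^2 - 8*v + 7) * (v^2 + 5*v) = v^4 - 3*v^3 - 33*v^2 + 35*v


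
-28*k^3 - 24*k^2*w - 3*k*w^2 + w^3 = (-7*k + w)*(2*k + w)^2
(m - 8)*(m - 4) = m^2 - 12*m + 32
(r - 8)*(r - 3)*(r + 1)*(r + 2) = r^4 - 8*r^3 - 7*r^2 + 50*r + 48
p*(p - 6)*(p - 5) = p^3 - 11*p^2 + 30*p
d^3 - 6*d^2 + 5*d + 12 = (d - 4)*(d - 3)*(d + 1)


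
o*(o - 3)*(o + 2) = o^3 - o^2 - 6*o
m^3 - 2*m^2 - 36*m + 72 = (m - 6)*(m - 2)*(m + 6)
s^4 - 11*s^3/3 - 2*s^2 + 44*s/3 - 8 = (s - 3)*(s - 2)*(s - 2/3)*(s + 2)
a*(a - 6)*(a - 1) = a^3 - 7*a^2 + 6*a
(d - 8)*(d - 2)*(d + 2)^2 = d^4 - 6*d^3 - 20*d^2 + 24*d + 64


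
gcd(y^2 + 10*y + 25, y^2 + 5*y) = y + 5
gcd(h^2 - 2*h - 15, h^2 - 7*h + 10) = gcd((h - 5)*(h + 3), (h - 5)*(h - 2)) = h - 5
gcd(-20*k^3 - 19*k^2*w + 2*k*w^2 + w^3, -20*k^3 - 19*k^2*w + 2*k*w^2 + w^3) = -20*k^3 - 19*k^2*w + 2*k*w^2 + w^3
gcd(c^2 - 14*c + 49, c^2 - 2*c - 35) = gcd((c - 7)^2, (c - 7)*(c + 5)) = c - 7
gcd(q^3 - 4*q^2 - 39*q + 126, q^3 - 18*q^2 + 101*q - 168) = q^2 - 10*q + 21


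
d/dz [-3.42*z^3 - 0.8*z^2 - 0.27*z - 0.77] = -10.26*z^2 - 1.6*z - 0.27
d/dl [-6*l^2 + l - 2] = 1 - 12*l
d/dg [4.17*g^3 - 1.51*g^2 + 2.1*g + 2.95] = 12.51*g^2 - 3.02*g + 2.1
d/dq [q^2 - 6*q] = 2*q - 6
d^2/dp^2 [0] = 0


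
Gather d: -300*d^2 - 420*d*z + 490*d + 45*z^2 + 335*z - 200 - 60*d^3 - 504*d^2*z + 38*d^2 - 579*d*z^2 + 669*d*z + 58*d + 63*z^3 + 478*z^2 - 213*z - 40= -60*d^3 + d^2*(-504*z - 262) + d*(-579*z^2 + 249*z + 548) + 63*z^3 + 523*z^2 + 122*z - 240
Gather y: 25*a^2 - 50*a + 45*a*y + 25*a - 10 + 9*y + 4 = 25*a^2 - 25*a + y*(45*a + 9) - 6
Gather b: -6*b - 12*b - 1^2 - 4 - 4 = -18*b - 9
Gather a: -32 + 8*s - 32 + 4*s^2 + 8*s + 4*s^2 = 8*s^2 + 16*s - 64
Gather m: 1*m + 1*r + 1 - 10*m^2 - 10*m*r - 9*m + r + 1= -10*m^2 + m*(-10*r - 8) + 2*r + 2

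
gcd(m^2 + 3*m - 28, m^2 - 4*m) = m - 4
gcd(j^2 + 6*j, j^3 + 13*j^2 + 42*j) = j^2 + 6*j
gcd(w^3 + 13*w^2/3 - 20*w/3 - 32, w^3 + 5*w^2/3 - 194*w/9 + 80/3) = w - 8/3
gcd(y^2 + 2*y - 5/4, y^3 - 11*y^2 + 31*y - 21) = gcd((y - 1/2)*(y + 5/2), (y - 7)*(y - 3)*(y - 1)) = 1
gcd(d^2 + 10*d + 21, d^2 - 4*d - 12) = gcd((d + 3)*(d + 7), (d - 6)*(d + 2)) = 1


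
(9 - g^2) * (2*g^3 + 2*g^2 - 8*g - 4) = -2*g^5 - 2*g^4 + 26*g^3 + 22*g^2 - 72*g - 36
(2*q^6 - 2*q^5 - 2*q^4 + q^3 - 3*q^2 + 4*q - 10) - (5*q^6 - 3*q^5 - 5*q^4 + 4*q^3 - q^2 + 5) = -3*q^6 + q^5 + 3*q^4 - 3*q^3 - 2*q^2 + 4*q - 15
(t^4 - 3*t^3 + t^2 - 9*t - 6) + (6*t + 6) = t^4 - 3*t^3 + t^2 - 3*t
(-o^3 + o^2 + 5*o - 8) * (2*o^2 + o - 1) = -2*o^5 + o^4 + 12*o^3 - 12*o^2 - 13*o + 8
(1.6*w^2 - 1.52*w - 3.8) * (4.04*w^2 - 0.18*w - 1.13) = 6.464*w^4 - 6.4288*w^3 - 16.8864*w^2 + 2.4016*w + 4.294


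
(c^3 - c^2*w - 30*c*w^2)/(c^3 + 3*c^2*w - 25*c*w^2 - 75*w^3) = c*(-c + 6*w)/(-c^2 + 2*c*w + 15*w^2)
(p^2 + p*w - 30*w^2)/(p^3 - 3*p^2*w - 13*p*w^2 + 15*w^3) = (p + 6*w)/(p^2 + 2*p*w - 3*w^2)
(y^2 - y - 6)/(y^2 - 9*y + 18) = (y + 2)/(y - 6)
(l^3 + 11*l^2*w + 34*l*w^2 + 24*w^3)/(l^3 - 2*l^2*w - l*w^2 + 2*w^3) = (l^2 + 10*l*w + 24*w^2)/(l^2 - 3*l*w + 2*w^2)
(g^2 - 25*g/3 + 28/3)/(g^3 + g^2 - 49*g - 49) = (g - 4/3)/(g^2 + 8*g + 7)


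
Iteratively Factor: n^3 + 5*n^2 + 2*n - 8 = (n + 4)*(n^2 + n - 2) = (n + 2)*(n + 4)*(n - 1)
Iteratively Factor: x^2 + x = (x + 1)*(x)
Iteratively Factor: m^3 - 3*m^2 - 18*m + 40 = (m + 4)*(m^2 - 7*m + 10) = (m - 2)*(m + 4)*(m - 5)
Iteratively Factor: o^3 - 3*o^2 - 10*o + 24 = (o - 4)*(o^2 + o - 6) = (o - 4)*(o - 2)*(o + 3)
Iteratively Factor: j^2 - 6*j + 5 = (j - 5)*(j - 1)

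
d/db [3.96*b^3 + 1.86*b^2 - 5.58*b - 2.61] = 11.88*b^2 + 3.72*b - 5.58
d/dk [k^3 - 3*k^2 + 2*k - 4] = 3*k^2 - 6*k + 2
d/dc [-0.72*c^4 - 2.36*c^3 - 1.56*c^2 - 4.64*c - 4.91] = -2.88*c^3 - 7.08*c^2 - 3.12*c - 4.64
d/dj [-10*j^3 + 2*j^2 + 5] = 2*j*(2 - 15*j)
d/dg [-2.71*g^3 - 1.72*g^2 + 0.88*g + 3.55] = -8.13*g^2 - 3.44*g + 0.88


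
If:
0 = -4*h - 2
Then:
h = -1/2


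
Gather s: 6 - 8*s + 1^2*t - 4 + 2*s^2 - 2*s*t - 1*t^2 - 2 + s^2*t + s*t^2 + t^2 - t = s^2*(t + 2) + s*(t^2 - 2*t - 8)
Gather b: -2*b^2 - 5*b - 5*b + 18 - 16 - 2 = -2*b^2 - 10*b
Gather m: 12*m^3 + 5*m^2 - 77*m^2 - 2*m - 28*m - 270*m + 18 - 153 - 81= 12*m^3 - 72*m^2 - 300*m - 216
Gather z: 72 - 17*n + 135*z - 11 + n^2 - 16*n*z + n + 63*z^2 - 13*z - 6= n^2 - 16*n + 63*z^2 + z*(122 - 16*n) + 55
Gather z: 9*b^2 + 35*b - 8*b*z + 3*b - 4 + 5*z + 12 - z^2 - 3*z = 9*b^2 + 38*b - z^2 + z*(2 - 8*b) + 8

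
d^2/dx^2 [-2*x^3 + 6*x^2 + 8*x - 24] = 12 - 12*x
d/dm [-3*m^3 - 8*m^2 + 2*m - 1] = -9*m^2 - 16*m + 2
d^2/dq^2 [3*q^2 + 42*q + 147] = 6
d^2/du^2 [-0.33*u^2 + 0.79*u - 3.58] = -0.660000000000000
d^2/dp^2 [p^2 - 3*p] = 2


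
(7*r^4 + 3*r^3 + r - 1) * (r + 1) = 7*r^5 + 10*r^4 + 3*r^3 + r^2 - 1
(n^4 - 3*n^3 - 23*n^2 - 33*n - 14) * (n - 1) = n^5 - 4*n^4 - 20*n^3 - 10*n^2 + 19*n + 14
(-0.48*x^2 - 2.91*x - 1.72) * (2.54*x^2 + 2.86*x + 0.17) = -1.2192*x^4 - 8.7642*x^3 - 12.773*x^2 - 5.4139*x - 0.2924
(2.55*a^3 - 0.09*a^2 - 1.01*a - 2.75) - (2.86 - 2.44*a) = 2.55*a^3 - 0.09*a^2 + 1.43*a - 5.61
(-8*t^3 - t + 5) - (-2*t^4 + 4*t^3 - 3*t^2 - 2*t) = 2*t^4 - 12*t^3 + 3*t^2 + t + 5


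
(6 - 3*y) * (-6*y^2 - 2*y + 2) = 18*y^3 - 30*y^2 - 18*y + 12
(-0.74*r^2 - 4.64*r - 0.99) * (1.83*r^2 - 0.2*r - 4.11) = -1.3542*r^4 - 8.3432*r^3 + 2.1577*r^2 + 19.2684*r + 4.0689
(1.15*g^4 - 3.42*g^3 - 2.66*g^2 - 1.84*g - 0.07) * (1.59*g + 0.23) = 1.8285*g^5 - 5.1733*g^4 - 5.016*g^3 - 3.5374*g^2 - 0.5345*g - 0.0161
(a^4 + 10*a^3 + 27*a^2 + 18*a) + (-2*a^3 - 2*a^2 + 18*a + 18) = a^4 + 8*a^3 + 25*a^2 + 36*a + 18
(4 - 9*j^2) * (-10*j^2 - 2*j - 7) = 90*j^4 + 18*j^3 + 23*j^2 - 8*j - 28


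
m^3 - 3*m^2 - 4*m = m*(m - 4)*(m + 1)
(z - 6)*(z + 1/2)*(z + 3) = z^3 - 5*z^2/2 - 39*z/2 - 9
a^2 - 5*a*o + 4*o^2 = (a - 4*o)*(a - o)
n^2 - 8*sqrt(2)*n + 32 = (n - 4*sqrt(2))^2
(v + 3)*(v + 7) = v^2 + 10*v + 21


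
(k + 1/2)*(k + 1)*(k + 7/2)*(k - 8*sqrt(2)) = k^4 - 8*sqrt(2)*k^3 + 5*k^3 - 40*sqrt(2)*k^2 + 23*k^2/4 - 46*sqrt(2)*k + 7*k/4 - 14*sqrt(2)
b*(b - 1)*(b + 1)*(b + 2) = b^4 + 2*b^3 - b^2 - 2*b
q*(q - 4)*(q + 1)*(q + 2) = q^4 - q^3 - 10*q^2 - 8*q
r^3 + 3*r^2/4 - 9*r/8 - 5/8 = (r - 1)*(r + 1/2)*(r + 5/4)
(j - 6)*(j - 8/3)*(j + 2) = j^3 - 20*j^2/3 - 4*j/3 + 32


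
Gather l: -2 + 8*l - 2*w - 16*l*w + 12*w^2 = l*(8 - 16*w) + 12*w^2 - 2*w - 2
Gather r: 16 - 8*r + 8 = 24 - 8*r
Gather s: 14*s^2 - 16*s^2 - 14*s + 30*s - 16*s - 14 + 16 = 2 - 2*s^2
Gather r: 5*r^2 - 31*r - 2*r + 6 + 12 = 5*r^2 - 33*r + 18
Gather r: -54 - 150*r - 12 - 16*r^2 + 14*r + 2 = -16*r^2 - 136*r - 64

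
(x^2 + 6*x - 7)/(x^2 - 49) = (x - 1)/(x - 7)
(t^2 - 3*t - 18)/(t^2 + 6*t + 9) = (t - 6)/(t + 3)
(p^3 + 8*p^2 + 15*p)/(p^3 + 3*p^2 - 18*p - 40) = p*(p + 3)/(p^2 - 2*p - 8)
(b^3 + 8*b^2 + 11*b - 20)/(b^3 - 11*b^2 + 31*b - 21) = (b^2 + 9*b + 20)/(b^2 - 10*b + 21)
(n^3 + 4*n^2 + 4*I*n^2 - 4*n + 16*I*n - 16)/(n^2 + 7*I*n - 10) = (n^2 + 2*n*(2 + I) + 8*I)/(n + 5*I)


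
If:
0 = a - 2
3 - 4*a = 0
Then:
No Solution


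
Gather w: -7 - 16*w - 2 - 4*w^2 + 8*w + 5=-4*w^2 - 8*w - 4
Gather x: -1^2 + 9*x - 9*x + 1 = 0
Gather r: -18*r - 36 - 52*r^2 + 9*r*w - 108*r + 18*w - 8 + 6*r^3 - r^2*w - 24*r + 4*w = 6*r^3 + r^2*(-w - 52) + r*(9*w - 150) + 22*w - 44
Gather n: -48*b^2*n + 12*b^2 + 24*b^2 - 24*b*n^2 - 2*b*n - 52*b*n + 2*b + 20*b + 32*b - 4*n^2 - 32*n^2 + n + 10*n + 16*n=36*b^2 + 54*b + n^2*(-24*b - 36) + n*(-48*b^2 - 54*b + 27)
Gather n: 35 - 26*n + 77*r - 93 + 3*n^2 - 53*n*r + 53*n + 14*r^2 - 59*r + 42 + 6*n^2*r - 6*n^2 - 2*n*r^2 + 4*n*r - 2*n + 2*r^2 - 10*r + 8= n^2*(6*r - 3) + n*(-2*r^2 - 49*r + 25) + 16*r^2 + 8*r - 8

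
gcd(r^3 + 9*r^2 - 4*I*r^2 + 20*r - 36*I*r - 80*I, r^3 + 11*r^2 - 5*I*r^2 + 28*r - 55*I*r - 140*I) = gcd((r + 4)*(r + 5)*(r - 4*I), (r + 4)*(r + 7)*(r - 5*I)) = r + 4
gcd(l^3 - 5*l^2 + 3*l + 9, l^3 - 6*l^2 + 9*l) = l^2 - 6*l + 9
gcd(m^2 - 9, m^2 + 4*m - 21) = m - 3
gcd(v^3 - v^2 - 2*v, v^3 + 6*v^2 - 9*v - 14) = v^2 - v - 2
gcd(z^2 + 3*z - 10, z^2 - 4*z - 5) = 1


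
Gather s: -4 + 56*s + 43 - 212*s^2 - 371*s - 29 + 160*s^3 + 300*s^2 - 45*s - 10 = 160*s^3 + 88*s^2 - 360*s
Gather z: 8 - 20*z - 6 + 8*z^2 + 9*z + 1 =8*z^2 - 11*z + 3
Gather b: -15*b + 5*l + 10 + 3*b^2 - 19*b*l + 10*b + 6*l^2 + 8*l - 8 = 3*b^2 + b*(-19*l - 5) + 6*l^2 + 13*l + 2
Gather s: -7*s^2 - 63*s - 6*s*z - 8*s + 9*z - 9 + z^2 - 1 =-7*s^2 + s*(-6*z - 71) + z^2 + 9*z - 10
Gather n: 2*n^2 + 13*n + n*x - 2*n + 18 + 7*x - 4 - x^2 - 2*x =2*n^2 + n*(x + 11) - x^2 + 5*x + 14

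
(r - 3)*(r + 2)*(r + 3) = r^3 + 2*r^2 - 9*r - 18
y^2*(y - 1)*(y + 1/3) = y^4 - 2*y^3/3 - y^2/3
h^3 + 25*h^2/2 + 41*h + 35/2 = (h + 1/2)*(h + 5)*(h + 7)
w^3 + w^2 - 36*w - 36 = (w - 6)*(w + 1)*(w + 6)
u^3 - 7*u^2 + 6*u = u*(u - 6)*(u - 1)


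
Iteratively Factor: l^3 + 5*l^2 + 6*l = (l)*(l^2 + 5*l + 6) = l*(l + 2)*(l + 3)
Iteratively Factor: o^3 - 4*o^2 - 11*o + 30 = (o - 5)*(o^2 + o - 6) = (o - 5)*(o - 2)*(o + 3)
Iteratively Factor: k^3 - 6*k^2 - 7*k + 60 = (k + 3)*(k^2 - 9*k + 20) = (k - 4)*(k + 3)*(k - 5)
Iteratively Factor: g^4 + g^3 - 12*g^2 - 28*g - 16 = (g + 2)*(g^3 - g^2 - 10*g - 8) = (g + 2)^2*(g^2 - 3*g - 4) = (g - 4)*(g + 2)^2*(g + 1)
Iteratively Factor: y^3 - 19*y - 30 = (y + 3)*(y^2 - 3*y - 10) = (y - 5)*(y + 3)*(y + 2)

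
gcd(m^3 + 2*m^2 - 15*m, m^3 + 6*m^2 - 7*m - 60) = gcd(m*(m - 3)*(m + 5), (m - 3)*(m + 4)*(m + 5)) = m^2 + 2*m - 15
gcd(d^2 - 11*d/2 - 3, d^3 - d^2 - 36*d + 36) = d - 6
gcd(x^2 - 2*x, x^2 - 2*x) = x^2 - 2*x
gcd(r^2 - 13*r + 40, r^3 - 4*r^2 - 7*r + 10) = r - 5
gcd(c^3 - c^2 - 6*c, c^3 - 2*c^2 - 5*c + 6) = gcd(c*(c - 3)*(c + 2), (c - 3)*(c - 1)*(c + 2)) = c^2 - c - 6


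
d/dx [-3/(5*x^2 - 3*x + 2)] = 3*(10*x - 3)/(5*x^2 - 3*x + 2)^2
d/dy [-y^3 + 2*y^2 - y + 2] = -3*y^2 + 4*y - 1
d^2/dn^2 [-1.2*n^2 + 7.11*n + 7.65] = -2.40000000000000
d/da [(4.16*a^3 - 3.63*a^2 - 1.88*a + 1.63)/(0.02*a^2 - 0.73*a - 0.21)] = (0.0832*a^4 - 6.0736*a^3 + 0.0666999999999995*a^2 + 1.4594*a + 1.5847)/(0.0004*a^4 - 0.0292*a^3 + 0.5245*a^2 + 0.3066*a + 0.0441)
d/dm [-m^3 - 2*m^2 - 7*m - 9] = -3*m^2 - 4*m - 7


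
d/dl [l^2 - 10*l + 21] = 2*l - 10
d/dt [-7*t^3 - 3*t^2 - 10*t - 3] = -21*t^2 - 6*t - 10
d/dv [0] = 0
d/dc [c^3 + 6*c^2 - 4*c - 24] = 3*c^2 + 12*c - 4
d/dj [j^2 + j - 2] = 2*j + 1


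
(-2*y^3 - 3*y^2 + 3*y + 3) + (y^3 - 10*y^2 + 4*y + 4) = -y^3 - 13*y^2 + 7*y + 7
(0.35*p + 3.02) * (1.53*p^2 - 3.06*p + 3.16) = 0.5355*p^3 + 3.5496*p^2 - 8.1352*p + 9.5432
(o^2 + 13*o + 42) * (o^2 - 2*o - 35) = o^4 + 11*o^3 - 19*o^2 - 539*o - 1470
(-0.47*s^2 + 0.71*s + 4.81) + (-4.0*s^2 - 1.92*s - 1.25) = -4.47*s^2 - 1.21*s + 3.56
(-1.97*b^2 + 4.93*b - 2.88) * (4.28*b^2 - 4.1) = -8.4316*b^4 + 21.1004*b^3 - 4.2494*b^2 - 20.213*b + 11.808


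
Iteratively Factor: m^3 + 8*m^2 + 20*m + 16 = (m + 2)*(m^2 + 6*m + 8) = (m + 2)*(m + 4)*(m + 2)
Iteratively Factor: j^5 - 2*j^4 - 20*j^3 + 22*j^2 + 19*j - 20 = (j + 1)*(j^4 - 3*j^3 - 17*j^2 + 39*j - 20) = (j + 1)*(j + 4)*(j^3 - 7*j^2 + 11*j - 5) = (j - 5)*(j + 1)*(j + 4)*(j^2 - 2*j + 1) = (j - 5)*(j - 1)*(j + 1)*(j + 4)*(j - 1)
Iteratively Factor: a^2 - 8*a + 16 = (a - 4)*(a - 4)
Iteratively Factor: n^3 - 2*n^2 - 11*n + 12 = (n - 1)*(n^2 - n - 12) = (n - 1)*(n + 3)*(n - 4)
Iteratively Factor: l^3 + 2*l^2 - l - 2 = (l + 1)*(l^2 + l - 2) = (l - 1)*(l + 1)*(l + 2)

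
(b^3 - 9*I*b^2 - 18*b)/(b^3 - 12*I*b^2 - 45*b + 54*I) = b/(b - 3*I)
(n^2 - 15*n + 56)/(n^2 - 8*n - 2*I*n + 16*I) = (n - 7)/(n - 2*I)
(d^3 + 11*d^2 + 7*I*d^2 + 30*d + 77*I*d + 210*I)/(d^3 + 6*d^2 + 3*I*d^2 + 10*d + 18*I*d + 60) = (d^2 + d*(5 + 7*I) + 35*I)/(d^2 + 3*I*d + 10)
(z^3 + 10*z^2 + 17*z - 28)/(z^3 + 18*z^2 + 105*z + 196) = (z - 1)/(z + 7)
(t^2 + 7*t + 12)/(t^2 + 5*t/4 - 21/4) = 4*(t + 4)/(4*t - 7)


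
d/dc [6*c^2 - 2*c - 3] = 12*c - 2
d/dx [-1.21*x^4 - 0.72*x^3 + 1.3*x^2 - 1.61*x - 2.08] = -4.84*x^3 - 2.16*x^2 + 2.6*x - 1.61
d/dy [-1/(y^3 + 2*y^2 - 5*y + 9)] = (3*y^2 + 4*y - 5)/(y^3 + 2*y^2 - 5*y + 9)^2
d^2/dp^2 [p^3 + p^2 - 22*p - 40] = 6*p + 2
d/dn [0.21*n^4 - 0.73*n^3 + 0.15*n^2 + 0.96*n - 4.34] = 0.84*n^3 - 2.19*n^2 + 0.3*n + 0.96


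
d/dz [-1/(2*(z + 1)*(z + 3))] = (z + 2)/((z + 1)^2*(z + 3)^2)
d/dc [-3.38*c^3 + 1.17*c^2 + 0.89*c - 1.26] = -10.14*c^2 + 2.34*c + 0.89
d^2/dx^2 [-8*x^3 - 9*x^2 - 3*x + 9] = -48*x - 18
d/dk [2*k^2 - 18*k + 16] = 4*k - 18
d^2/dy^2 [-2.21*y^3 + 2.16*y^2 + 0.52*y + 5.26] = 4.32 - 13.26*y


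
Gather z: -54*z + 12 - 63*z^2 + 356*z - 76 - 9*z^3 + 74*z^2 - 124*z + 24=-9*z^3 + 11*z^2 + 178*z - 40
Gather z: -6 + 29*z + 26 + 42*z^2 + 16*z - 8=42*z^2 + 45*z + 12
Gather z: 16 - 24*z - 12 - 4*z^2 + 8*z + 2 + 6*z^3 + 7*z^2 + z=6*z^3 + 3*z^2 - 15*z + 6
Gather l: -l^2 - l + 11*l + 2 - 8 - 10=-l^2 + 10*l - 16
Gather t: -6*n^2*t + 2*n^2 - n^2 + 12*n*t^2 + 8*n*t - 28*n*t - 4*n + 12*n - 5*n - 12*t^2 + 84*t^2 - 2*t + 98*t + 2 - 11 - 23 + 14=n^2 + 3*n + t^2*(12*n + 72) + t*(-6*n^2 - 20*n + 96) - 18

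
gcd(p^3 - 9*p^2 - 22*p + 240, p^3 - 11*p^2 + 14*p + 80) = p - 8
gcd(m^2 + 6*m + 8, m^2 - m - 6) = m + 2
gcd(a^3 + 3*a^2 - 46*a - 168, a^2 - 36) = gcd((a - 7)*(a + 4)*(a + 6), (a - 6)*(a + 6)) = a + 6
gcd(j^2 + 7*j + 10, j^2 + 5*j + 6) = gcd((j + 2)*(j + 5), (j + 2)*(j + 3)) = j + 2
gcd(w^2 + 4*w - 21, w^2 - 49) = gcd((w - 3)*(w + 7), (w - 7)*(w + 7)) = w + 7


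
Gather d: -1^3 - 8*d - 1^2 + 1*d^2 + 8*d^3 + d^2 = 8*d^3 + 2*d^2 - 8*d - 2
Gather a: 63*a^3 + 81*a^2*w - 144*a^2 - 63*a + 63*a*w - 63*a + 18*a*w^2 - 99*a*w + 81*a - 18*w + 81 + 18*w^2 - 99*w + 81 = 63*a^3 + a^2*(81*w - 144) + a*(18*w^2 - 36*w - 45) + 18*w^2 - 117*w + 162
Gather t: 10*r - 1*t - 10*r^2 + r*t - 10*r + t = -10*r^2 + r*t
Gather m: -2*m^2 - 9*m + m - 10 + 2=-2*m^2 - 8*m - 8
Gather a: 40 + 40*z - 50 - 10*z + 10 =30*z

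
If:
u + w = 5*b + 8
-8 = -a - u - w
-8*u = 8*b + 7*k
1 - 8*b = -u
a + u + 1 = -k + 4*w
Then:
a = -1220/33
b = 244/33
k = -824/11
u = 1919/33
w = -145/11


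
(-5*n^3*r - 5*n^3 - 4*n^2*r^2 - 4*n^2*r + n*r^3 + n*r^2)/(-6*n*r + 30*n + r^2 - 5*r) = n*(5*n^2*r + 5*n^2 + 4*n*r^2 + 4*n*r - r^3 - r^2)/(6*n*r - 30*n - r^2 + 5*r)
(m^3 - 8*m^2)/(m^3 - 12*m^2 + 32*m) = m/(m - 4)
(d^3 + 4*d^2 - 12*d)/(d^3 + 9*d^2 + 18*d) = (d - 2)/(d + 3)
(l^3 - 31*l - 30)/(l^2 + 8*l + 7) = (l^2 - l - 30)/(l + 7)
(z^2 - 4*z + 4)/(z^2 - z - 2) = (z - 2)/(z + 1)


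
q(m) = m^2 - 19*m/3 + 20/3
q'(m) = 2*m - 19/3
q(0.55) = 3.49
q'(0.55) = -5.23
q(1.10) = 0.91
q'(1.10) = -4.13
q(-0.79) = 12.29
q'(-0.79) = -7.91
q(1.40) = -0.24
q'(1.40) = -3.53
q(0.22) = 5.32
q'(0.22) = -5.89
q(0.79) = 2.29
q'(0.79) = -4.75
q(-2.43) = 27.96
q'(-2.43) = -11.19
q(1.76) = -1.38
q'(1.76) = -2.81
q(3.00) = -3.33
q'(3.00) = -0.33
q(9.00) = 30.67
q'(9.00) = 11.67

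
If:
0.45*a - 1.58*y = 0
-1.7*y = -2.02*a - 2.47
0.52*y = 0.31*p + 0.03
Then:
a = -1.61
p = -0.87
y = -0.46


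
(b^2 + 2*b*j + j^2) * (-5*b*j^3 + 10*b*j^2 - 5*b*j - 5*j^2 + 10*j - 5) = -5*b^3*j^3 + 10*b^3*j^2 - 5*b^3*j - 10*b^2*j^4 + 20*b^2*j^3 - 15*b^2*j^2 + 10*b^2*j - 5*b^2 - 5*b*j^5 + 10*b*j^4 - 15*b*j^3 + 20*b*j^2 - 10*b*j - 5*j^4 + 10*j^3 - 5*j^2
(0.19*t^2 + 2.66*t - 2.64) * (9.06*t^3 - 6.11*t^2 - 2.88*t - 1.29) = 1.7214*t^5 + 22.9387*t^4 - 40.7182*t^3 + 8.2245*t^2 + 4.1718*t + 3.4056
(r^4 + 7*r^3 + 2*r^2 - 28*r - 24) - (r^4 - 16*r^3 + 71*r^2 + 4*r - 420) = 23*r^3 - 69*r^2 - 32*r + 396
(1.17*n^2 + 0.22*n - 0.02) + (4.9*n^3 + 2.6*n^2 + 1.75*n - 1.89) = 4.9*n^3 + 3.77*n^2 + 1.97*n - 1.91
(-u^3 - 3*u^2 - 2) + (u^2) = -u^3 - 2*u^2 - 2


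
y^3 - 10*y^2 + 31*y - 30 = (y - 5)*(y - 3)*(y - 2)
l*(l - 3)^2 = l^3 - 6*l^2 + 9*l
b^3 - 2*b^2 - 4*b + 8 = (b - 2)^2*(b + 2)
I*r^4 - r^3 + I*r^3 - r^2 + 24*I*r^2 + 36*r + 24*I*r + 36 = (r - 3*I)*(r - 2*I)*(r + 6*I)*(I*r + I)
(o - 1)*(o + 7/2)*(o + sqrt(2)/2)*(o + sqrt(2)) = o^4 + 3*sqrt(2)*o^3/2 + 5*o^3/2 - 5*o^2/2 + 15*sqrt(2)*o^2/4 - 21*sqrt(2)*o/4 + 5*o/2 - 7/2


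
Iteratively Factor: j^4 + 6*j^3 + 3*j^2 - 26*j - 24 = (j - 2)*(j^3 + 8*j^2 + 19*j + 12) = (j - 2)*(j + 1)*(j^2 + 7*j + 12) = (j - 2)*(j + 1)*(j + 4)*(j + 3)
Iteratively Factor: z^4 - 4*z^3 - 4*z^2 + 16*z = (z)*(z^3 - 4*z^2 - 4*z + 16) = z*(z - 4)*(z^2 - 4) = z*(z - 4)*(z - 2)*(z + 2)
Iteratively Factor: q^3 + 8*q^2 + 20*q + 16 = (q + 2)*(q^2 + 6*q + 8) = (q + 2)*(q + 4)*(q + 2)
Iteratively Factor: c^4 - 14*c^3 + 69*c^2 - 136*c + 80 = (c - 5)*(c^3 - 9*c^2 + 24*c - 16) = (c - 5)*(c - 1)*(c^2 - 8*c + 16) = (c - 5)*(c - 4)*(c - 1)*(c - 4)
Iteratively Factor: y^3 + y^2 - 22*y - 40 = (y - 5)*(y^2 + 6*y + 8) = (y - 5)*(y + 2)*(y + 4)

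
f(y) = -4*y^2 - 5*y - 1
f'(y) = -8*y - 5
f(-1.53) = -2.71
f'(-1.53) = 7.24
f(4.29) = -96.07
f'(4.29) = -39.32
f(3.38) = -63.60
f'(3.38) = -32.04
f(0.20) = -2.16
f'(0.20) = -6.60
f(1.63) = -19.78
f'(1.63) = -18.04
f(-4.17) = -49.71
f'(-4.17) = 28.36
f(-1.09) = -0.30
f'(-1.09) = 3.72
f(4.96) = -124.21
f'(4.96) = -44.68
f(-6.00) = -115.00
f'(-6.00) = 43.00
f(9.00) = -370.00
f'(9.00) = -77.00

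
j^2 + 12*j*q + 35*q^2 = (j + 5*q)*(j + 7*q)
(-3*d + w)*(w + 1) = -3*d*w - 3*d + w^2 + w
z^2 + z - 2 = (z - 1)*(z + 2)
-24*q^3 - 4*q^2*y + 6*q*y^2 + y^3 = (-2*q + y)*(2*q + y)*(6*q + y)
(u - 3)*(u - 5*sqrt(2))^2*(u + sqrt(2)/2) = u^4 - 19*sqrt(2)*u^3/2 - 3*u^3 + 40*u^2 + 57*sqrt(2)*u^2/2 - 120*u + 25*sqrt(2)*u - 75*sqrt(2)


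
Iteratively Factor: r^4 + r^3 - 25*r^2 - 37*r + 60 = (r + 4)*(r^3 - 3*r^2 - 13*r + 15) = (r + 3)*(r + 4)*(r^2 - 6*r + 5) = (r - 1)*(r + 3)*(r + 4)*(r - 5)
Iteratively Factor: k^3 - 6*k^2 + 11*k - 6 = (k - 1)*(k^2 - 5*k + 6) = (k - 2)*(k - 1)*(k - 3)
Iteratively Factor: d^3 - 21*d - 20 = (d + 1)*(d^2 - d - 20) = (d + 1)*(d + 4)*(d - 5)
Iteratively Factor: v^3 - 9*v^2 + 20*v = (v)*(v^2 - 9*v + 20) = v*(v - 5)*(v - 4)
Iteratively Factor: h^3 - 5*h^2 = (h)*(h^2 - 5*h) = h*(h - 5)*(h)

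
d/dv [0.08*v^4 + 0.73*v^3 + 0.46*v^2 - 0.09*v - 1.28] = 0.32*v^3 + 2.19*v^2 + 0.92*v - 0.09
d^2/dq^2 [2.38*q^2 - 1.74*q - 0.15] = 4.76000000000000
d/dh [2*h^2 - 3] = 4*h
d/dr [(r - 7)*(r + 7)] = 2*r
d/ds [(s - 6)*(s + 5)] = 2*s - 1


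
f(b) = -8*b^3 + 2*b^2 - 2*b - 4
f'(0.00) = -2.00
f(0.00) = -4.00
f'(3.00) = -206.00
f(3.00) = -208.00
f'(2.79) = -177.66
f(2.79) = -167.75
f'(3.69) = -314.03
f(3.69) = -386.10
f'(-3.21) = -262.14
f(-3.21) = 287.64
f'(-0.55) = -11.46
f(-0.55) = -0.96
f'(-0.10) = -2.64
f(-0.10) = -3.77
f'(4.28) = -424.52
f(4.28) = -603.15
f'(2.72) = -168.68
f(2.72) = -155.63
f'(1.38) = -42.19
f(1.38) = -23.98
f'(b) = -24*b^2 + 4*b - 2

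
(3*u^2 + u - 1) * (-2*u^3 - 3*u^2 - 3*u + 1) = -6*u^5 - 11*u^4 - 10*u^3 + 3*u^2 + 4*u - 1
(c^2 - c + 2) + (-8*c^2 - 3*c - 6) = -7*c^2 - 4*c - 4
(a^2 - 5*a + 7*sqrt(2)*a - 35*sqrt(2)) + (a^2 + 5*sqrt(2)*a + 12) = 2*a^2 - 5*a + 12*sqrt(2)*a - 35*sqrt(2) + 12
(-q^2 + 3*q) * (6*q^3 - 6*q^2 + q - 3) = -6*q^5 + 24*q^4 - 19*q^3 + 6*q^2 - 9*q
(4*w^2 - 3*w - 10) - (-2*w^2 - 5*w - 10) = 6*w^2 + 2*w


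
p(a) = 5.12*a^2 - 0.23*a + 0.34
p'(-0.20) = -2.28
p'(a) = 10.24*a - 0.23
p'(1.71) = 17.28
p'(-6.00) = -61.67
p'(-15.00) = -153.83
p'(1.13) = 11.34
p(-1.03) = 6.01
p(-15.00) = 1155.79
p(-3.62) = 68.27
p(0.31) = 0.76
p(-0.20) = 0.59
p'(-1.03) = -10.78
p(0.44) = 1.23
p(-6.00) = 186.04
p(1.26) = 8.18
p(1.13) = 6.62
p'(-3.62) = -37.30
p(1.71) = 14.92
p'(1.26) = 12.67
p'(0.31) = 2.94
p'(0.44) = 4.28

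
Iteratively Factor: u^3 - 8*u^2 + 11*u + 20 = (u - 5)*(u^2 - 3*u - 4) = (u - 5)*(u + 1)*(u - 4)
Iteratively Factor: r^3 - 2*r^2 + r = (r - 1)*(r^2 - r) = r*(r - 1)*(r - 1)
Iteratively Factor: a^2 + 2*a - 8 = (a - 2)*(a + 4)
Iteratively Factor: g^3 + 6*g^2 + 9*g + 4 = (g + 4)*(g^2 + 2*g + 1) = (g + 1)*(g + 4)*(g + 1)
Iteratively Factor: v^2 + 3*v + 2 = (v + 1)*(v + 2)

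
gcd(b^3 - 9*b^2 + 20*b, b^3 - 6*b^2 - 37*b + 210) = b - 5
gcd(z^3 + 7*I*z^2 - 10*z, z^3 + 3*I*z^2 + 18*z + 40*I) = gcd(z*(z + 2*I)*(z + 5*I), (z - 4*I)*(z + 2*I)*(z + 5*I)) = z^2 + 7*I*z - 10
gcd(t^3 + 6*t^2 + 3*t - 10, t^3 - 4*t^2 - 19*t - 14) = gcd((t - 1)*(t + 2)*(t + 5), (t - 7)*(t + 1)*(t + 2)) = t + 2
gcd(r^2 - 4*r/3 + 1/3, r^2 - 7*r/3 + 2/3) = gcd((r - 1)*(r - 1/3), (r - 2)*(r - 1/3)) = r - 1/3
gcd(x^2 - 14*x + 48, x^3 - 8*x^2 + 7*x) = 1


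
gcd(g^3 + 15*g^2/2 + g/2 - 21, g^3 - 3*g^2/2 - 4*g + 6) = g^2 + g/2 - 3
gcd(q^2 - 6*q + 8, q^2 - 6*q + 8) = q^2 - 6*q + 8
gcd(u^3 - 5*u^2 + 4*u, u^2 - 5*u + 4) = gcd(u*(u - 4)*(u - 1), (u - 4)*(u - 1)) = u^2 - 5*u + 4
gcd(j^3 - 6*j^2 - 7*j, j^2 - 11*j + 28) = j - 7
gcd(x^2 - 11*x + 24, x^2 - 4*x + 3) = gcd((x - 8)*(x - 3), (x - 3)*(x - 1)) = x - 3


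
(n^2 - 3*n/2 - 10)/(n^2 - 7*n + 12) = (n + 5/2)/(n - 3)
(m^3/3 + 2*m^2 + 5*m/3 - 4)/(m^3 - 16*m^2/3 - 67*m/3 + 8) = (m^2 + 3*m - 4)/(3*m^2 - 25*m + 8)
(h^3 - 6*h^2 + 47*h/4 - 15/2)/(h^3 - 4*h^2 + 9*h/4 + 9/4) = (2*h^2 - 9*h + 10)/(2*h^2 - 5*h - 3)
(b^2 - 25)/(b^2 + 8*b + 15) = (b - 5)/(b + 3)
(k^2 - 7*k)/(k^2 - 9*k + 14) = k/(k - 2)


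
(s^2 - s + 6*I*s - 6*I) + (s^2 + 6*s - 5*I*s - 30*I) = 2*s^2 + 5*s + I*s - 36*I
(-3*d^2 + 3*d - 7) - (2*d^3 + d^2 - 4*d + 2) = -2*d^3 - 4*d^2 + 7*d - 9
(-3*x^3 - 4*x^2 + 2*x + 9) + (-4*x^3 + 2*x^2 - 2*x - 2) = -7*x^3 - 2*x^2 + 7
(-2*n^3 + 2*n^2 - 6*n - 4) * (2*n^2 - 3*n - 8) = -4*n^5 + 10*n^4 - 2*n^3 - 6*n^2 + 60*n + 32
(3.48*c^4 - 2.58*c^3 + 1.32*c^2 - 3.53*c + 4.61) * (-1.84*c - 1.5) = -6.4032*c^5 - 0.472799999999999*c^4 + 1.4412*c^3 + 4.5152*c^2 - 3.1874*c - 6.915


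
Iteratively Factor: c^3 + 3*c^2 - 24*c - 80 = (c + 4)*(c^2 - c - 20) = (c + 4)^2*(c - 5)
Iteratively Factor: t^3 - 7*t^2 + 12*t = (t - 4)*(t^2 - 3*t) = (t - 4)*(t - 3)*(t)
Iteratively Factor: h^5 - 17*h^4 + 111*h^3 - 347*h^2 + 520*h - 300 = (h - 3)*(h^4 - 14*h^3 + 69*h^2 - 140*h + 100) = (h - 3)*(h - 2)*(h^3 - 12*h^2 + 45*h - 50) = (h - 5)*(h - 3)*(h - 2)*(h^2 - 7*h + 10) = (h - 5)*(h - 3)*(h - 2)^2*(h - 5)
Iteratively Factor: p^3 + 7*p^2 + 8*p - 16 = (p + 4)*(p^2 + 3*p - 4) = (p + 4)^2*(p - 1)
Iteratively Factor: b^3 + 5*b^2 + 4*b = (b)*(b^2 + 5*b + 4) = b*(b + 1)*(b + 4)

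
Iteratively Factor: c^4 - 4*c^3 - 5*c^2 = (c)*(c^3 - 4*c^2 - 5*c) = c*(c - 5)*(c^2 + c) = c*(c - 5)*(c + 1)*(c)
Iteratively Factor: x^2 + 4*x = (x)*(x + 4)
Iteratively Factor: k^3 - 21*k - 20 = (k - 5)*(k^2 + 5*k + 4) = (k - 5)*(k + 4)*(k + 1)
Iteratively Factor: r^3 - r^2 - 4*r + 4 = (r + 2)*(r^2 - 3*r + 2) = (r - 2)*(r + 2)*(r - 1)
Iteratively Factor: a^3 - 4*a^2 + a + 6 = (a + 1)*(a^2 - 5*a + 6) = (a - 3)*(a + 1)*(a - 2)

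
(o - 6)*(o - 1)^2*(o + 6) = o^4 - 2*o^3 - 35*o^2 + 72*o - 36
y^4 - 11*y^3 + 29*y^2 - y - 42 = (y - 7)*(y - 3)*(y - 2)*(y + 1)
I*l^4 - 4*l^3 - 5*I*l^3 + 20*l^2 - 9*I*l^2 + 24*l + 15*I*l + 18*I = (l - 6)*(l + I)*(l + 3*I)*(I*l + I)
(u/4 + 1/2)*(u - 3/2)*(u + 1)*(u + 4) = u^4/4 + 11*u^3/8 + 7*u^2/8 - 13*u/4 - 3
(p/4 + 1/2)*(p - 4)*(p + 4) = p^3/4 + p^2/2 - 4*p - 8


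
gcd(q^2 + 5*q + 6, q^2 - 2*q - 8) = q + 2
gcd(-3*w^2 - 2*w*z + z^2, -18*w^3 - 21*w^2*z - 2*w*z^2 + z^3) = w + z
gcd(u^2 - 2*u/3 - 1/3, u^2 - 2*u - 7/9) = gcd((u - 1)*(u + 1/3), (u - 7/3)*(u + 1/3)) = u + 1/3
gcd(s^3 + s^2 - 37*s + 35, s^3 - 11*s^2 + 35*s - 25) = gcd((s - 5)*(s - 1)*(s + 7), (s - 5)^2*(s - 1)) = s^2 - 6*s + 5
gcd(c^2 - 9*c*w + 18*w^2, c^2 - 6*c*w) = -c + 6*w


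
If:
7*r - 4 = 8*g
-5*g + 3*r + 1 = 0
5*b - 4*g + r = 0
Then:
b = 48/55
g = 19/11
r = 28/11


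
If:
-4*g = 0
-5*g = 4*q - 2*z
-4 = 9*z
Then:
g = 0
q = -2/9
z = -4/9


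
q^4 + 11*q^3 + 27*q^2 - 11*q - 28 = (q - 1)*(q + 1)*(q + 4)*(q + 7)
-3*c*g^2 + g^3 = g^2*(-3*c + g)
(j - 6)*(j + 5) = j^2 - j - 30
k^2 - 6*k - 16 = (k - 8)*(k + 2)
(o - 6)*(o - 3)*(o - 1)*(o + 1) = o^4 - 9*o^3 + 17*o^2 + 9*o - 18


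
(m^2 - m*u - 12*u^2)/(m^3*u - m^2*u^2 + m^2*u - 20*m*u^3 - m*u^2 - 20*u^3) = (-m^2 + m*u + 12*u^2)/(u*(-m^3 + m^2*u - m^2 + 20*m*u^2 + m*u + 20*u^2))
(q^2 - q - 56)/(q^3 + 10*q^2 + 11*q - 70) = (q - 8)/(q^2 + 3*q - 10)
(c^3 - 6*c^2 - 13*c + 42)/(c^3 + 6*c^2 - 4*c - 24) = (c^2 - 4*c - 21)/(c^2 + 8*c + 12)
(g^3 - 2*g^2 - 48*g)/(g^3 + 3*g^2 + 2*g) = (g^2 - 2*g - 48)/(g^2 + 3*g + 2)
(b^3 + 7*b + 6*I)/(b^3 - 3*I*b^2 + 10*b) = (b^2 - 2*I*b + 3)/(b*(b - 5*I))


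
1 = 1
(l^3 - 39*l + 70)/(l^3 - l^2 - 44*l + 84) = (l - 5)/(l - 6)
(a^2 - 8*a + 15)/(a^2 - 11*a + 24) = (a - 5)/(a - 8)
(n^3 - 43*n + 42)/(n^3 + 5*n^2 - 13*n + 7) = (n - 6)/(n - 1)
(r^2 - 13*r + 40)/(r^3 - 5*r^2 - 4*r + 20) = (r - 8)/(r^2 - 4)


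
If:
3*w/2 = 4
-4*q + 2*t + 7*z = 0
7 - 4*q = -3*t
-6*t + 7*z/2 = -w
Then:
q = 57/22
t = 37/33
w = 8/3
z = 268/231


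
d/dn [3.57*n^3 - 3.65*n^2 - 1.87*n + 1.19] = 10.71*n^2 - 7.3*n - 1.87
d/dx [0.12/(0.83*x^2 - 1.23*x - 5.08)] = (0.1476 - 0.1992*x)/(-0.83*x^2 + 1.23*x + 5.08)^2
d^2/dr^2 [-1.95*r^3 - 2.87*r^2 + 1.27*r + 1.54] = -11.7*r - 5.74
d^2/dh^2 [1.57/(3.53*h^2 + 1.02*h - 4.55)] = (-39.127226*h^2 - 11.305884*h + 1.57*(7.06*h + 1.02)*(14.12*h + 2.04) + 50.43311)/(3.53*h^2 + 1.02*h - 4.55)^3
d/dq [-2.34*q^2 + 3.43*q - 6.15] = 3.43 - 4.68*q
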